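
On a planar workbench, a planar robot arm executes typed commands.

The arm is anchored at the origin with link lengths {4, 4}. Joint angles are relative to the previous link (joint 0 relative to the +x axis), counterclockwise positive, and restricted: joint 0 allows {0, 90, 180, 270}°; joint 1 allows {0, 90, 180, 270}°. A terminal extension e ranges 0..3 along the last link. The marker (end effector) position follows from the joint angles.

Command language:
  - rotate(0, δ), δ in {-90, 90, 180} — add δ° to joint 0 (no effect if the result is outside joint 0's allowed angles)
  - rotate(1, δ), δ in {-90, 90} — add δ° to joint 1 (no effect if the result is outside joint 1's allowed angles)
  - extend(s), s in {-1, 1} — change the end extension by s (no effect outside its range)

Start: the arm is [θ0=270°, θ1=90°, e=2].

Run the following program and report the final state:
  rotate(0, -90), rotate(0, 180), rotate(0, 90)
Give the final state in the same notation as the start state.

start: [θ0=270°, θ1=90°, e=2]
step 1 (rotate(0, -90)): [θ0=180°, θ1=90°, e=2]
step 2 (rotate(0, 180)): [θ0=0°, θ1=90°, e=2]
step 3 (rotate(0, 90)): [θ0=90°, θ1=90°, e=2]

[θ0=90°, θ1=90°, e=2]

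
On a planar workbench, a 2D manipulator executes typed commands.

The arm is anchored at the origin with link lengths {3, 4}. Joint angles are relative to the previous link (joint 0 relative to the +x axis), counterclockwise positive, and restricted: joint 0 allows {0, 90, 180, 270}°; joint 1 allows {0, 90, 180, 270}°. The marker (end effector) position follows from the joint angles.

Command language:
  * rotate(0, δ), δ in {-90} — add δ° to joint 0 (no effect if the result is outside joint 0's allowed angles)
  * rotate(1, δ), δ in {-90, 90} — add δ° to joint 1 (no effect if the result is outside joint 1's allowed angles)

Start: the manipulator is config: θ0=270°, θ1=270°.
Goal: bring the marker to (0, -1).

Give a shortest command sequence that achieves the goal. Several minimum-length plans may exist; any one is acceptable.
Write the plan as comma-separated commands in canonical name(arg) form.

t0: config: θ0=270°, θ1=270°
t=1 rotate(0, -90) ⇒ config: θ0=180°, θ1=270°
t=2 rotate(0, -90) ⇒ config: θ0=90°, θ1=270°
t=3 rotate(1, -90) ⇒ config: θ0=90°, θ1=180°
nothing shorter than 3 reaches the goal.

rotate(0, -90), rotate(0, -90), rotate(1, -90)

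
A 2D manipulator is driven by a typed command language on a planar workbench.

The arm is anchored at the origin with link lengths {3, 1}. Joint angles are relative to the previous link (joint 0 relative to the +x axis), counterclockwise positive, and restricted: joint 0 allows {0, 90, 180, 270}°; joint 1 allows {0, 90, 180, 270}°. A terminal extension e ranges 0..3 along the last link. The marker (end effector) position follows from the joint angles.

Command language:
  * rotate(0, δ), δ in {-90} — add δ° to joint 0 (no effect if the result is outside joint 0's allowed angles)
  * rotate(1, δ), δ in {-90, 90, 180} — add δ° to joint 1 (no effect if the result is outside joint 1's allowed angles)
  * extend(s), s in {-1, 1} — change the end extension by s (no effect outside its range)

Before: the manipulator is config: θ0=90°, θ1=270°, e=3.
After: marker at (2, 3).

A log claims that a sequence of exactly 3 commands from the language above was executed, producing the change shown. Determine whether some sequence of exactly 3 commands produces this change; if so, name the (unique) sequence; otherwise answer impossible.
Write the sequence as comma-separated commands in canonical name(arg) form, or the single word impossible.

extend(1), extend(-1), extend(-1)

key: running extend(-1) before extend(1) would end elsewhere — order is forced
t0: config: θ0=90°, θ1=270°, e=3
[1] after extend(1): config: θ0=90°, θ1=270°, e=3
[2] after extend(-1): config: θ0=90°, θ1=270°, e=2
[3] after extend(-1): config: θ0=90°, θ1=270°, e=1
uniquely the one of 216 3-step routes that fits.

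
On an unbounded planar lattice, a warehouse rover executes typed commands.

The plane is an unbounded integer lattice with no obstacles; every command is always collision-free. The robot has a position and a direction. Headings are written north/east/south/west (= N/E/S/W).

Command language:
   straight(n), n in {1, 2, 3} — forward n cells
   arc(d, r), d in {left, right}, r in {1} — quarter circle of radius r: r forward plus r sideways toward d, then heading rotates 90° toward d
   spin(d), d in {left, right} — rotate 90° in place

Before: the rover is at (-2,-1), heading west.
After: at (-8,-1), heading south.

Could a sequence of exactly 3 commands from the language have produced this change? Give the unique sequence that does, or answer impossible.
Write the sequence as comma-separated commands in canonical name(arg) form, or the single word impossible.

straight(3), straight(3), spin(left)

key: running spin(left) before straight(3) would end elsewhere — order is forced
start: at (-2,-1), heading west
t=1 straight(3) ⇒ at (-5,-1), heading west
t=2 straight(3) ⇒ at (-8,-1), heading west
t=3 spin(left) ⇒ at (-8,-1), heading south
no rival 3-sequence matches.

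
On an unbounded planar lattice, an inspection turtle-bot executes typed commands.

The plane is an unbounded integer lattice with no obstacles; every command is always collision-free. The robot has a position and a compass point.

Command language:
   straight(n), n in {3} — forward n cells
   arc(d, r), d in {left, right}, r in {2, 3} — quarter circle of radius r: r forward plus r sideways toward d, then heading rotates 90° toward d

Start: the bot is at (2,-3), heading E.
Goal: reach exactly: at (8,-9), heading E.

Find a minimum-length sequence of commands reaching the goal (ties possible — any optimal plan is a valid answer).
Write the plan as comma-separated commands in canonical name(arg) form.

begin: at (2,-3), heading E
t=1 arc(right, 3) ⇒ at (5,-6), heading S
t=2 arc(left, 3) ⇒ at (8,-9), heading E
minimal: 2 command(s), checked below 2.

arc(right, 3), arc(left, 3)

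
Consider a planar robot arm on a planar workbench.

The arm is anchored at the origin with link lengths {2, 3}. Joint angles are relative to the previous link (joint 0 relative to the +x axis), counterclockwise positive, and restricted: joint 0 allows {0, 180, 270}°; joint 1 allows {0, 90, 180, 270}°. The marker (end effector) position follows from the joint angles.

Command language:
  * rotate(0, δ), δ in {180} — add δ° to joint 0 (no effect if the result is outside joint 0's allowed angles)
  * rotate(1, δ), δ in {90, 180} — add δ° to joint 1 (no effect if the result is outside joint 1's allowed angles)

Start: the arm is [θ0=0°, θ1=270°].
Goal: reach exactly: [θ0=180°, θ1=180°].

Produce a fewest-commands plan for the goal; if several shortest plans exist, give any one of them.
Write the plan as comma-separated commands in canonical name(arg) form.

from: [θ0=0°, θ1=270°]
[1] after rotate(0, 180): [θ0=180°, θ1=270°]
[2] after rotate(1, 180): [θ0=180°, θ1=90°]
[3] after rotate(1, 90): [θ0=180°, θ1=180°]
shorter routes all fall short; 3 is best.

rotate(0, 180), rotate(1, 180), rotate(1, 90)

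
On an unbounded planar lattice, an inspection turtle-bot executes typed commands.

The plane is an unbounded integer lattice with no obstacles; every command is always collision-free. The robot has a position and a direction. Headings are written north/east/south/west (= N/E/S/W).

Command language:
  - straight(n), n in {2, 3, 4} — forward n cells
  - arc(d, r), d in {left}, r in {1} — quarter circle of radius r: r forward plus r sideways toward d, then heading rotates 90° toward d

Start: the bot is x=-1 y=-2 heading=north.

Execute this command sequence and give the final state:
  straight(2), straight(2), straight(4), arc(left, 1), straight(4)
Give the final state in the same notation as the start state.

x=-6 y=7 heading=west

start: x=-1 y=-2 heading=north
[1] after straight(2): x=-1 y=0 heading=north
[2] after straight(2): x=-1 y=2 heading=north
[3] after straight(4): x=-1 y=6 heading=north
[4] after arc(left, 1): x=-2 y=7 heading=west
[5] after straight(4): x=-6 y=7 heading=west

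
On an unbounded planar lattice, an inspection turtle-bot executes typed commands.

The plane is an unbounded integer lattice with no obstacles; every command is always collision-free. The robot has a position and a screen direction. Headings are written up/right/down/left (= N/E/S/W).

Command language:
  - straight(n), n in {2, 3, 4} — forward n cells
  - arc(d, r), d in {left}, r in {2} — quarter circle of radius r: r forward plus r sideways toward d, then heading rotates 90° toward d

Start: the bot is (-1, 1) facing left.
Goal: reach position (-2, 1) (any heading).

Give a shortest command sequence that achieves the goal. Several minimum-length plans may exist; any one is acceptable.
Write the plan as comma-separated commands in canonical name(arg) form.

begin: (-1, 1) facing left
t=1 straight(3) ⇒ (-4, 1) facing left
t=2 arc(left, 2) ⇒ (-6, -1) facing down
t=3 arc(left, 2) ⇒ (-4, -3) facing right
t=4 arc(left, 2) ⇒ (-2, -1) facing up
t=5 straight(2) ⇒ (-2, 1) facing up
nothing shorter than 5 reaches the goal.

straight(3), arc(left, 2), arc(left, 2), arc(left, 2), straight(2)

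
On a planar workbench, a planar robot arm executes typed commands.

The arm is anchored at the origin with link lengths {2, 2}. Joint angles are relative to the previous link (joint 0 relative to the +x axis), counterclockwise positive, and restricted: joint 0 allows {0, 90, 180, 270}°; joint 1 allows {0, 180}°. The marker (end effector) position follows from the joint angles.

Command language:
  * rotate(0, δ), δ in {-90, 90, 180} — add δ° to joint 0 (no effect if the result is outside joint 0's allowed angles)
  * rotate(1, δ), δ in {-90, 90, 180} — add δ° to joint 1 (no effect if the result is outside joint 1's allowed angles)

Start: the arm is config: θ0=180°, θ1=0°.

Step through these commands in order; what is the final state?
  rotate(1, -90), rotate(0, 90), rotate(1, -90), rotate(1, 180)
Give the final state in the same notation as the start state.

begin: config: θ0=180°, θ1=0°
[1] after rotate(1, -90): config: θ0=180°, θ1=0°
[2] after rotate(0, 90): config: θ0=270°, θ1=0°
[3] after rotate(1, -90): config: θ0=270°, θ1=0°
[4] after rotate(1, 180): config: θ0=270°, θ1=180°

config: θ0=270°, θ1=180°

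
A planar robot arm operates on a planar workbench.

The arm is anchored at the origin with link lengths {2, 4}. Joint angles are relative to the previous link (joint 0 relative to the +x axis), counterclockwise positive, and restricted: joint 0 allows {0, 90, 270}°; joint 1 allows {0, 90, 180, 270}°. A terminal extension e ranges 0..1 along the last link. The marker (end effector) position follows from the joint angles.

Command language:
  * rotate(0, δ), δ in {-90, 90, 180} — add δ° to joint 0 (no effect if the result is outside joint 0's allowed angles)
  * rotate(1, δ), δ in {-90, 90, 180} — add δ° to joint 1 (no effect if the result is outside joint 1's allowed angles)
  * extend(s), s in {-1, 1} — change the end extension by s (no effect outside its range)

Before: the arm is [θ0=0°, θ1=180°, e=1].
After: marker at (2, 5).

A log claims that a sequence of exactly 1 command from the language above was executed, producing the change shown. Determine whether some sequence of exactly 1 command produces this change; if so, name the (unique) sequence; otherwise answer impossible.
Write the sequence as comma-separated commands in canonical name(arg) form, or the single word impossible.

rotate(1, -90)

initial: [θ0=0°, θ1=180°, e=1]
[1] after rotate(1, -90): [θ0=0°, θ1=90°, e=1]
uniquely the one of 8 1-step routes that fits.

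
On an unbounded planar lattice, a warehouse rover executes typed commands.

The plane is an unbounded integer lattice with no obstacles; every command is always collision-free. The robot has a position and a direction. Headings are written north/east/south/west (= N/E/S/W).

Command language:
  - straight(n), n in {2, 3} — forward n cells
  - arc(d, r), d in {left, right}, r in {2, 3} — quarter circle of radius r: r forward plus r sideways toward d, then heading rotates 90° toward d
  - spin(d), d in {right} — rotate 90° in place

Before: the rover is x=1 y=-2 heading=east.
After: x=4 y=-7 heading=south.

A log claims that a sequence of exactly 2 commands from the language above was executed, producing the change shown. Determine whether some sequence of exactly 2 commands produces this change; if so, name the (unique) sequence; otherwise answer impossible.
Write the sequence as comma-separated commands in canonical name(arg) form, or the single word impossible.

arc(right, 3), straight(2)

key: position moved to (4,-7) AND the heading swung to S — translation plus rotation needed
t0: x=1 y=-2 heading=east
[1] after arc(right, 3): x=4 y=-5 heading=south
[2] after straight(2): x=4 y=-7 heading=south
uniquely the one of 49 2-step routes that fits.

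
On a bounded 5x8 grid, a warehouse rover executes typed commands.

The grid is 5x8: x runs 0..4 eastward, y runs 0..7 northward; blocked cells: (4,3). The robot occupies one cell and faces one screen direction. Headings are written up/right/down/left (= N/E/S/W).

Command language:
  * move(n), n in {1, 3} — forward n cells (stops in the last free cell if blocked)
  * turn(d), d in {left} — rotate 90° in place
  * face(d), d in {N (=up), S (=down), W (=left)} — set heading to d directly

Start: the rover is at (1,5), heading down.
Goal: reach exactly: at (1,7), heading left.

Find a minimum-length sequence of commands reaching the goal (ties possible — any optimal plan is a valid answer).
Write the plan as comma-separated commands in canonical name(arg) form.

initial: at (1,5), heading down
[1] after face(N): at (1,5), heading up
[2] after move(3): at (1,7), heading up
[3] after face(W): at (1,7), heading left
nothing shorter than 3 reaches the goal.

face(N), move(3), face(W)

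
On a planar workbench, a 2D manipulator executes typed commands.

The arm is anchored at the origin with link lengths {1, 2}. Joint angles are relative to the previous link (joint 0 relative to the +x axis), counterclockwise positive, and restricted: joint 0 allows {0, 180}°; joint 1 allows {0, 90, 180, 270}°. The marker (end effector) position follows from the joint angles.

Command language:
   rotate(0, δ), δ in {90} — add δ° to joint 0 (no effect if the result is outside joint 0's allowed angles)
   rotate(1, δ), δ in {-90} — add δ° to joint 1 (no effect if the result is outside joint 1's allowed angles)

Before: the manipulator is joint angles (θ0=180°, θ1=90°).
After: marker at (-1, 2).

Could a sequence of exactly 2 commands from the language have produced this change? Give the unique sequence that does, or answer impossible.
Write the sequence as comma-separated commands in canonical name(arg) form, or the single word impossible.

rotate(1, -90), rotate(1, -90)

initial: joint angles (θ0=180°, θ1=90°)
step 1 (rotate(1, -90)): joint angles (θ0=180°, θ1=0°)
step 2 (rotate(1, -90)): joint angles (θ0=180°, θ1=270°)
uniquely the one of 4 2-step routes that fits.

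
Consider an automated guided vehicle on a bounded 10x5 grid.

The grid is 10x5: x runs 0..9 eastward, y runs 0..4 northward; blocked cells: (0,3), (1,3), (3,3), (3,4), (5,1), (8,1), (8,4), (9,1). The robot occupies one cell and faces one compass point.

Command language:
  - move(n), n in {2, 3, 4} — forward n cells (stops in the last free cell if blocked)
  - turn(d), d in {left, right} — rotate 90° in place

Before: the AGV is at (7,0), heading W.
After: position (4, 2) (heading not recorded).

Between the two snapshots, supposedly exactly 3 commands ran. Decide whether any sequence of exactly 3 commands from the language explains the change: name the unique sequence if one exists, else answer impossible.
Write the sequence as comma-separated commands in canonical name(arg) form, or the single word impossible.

move(3), turn(right), move(2)

key: order matters: swapping move(3) and move(2) lands elsewhere
from: at (7,0), heading W
step 1 (move(3)): at (4,0), heading W
step 2 (turn(right)): at (4,0), heading N
step 3 (move(2)): at (4,2), heading N
no other 3-command option fits: unique.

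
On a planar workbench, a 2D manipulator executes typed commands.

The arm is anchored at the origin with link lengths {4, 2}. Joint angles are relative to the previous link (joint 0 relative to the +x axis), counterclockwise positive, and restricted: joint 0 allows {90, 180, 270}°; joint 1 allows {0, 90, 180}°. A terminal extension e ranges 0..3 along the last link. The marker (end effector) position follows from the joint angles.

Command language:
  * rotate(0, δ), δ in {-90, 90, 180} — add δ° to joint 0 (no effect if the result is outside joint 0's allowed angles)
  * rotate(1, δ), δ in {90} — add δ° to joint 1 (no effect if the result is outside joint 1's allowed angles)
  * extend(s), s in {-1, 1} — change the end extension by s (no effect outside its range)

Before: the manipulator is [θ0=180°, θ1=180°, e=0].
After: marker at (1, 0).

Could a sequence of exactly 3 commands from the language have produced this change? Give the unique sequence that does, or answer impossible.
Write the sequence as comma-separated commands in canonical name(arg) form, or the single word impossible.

extend(1), extend(1), extend(1)

t0: [θ0=180°, θ1=180°, e=0]
step 1 (extend(1)): [θ0=180°, θ1=180°, e=1]
step 2 (extend(1)): [θ0=180°, θ1=180°, e=2]
step 3 (extend(1)): [θ0=180°, θ1=180°, e=3]
no other 3-command option fits: unique.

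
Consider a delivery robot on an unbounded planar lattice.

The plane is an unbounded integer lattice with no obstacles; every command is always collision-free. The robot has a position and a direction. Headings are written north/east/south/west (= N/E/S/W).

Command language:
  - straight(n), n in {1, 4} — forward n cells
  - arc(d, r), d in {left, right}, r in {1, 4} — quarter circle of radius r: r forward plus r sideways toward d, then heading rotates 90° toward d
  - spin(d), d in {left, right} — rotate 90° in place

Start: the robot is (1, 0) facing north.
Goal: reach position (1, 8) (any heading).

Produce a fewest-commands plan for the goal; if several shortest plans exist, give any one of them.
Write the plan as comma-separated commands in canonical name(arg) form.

straight(4), straight(4)

begin: (1, 0) facing north
step 1 (straight(4)): (1, 4) facing north
step 2 (straight(4)): (1, 8) facing north
minimal: 2 command(s), checked below 2.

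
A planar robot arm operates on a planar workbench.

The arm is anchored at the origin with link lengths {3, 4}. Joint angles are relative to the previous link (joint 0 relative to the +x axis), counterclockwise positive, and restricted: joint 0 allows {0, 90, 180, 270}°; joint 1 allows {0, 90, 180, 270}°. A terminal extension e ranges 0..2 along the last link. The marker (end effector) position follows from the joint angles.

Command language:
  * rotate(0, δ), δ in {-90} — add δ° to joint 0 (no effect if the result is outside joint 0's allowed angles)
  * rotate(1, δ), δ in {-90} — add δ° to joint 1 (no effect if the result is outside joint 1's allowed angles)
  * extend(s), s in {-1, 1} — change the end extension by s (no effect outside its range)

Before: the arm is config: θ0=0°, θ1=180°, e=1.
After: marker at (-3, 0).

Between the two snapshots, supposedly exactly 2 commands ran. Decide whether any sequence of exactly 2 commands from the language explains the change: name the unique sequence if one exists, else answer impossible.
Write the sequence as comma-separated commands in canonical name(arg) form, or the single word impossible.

from: config: θ0=0°, θ1=180°, e=1
t=1 extend(1) ⇒ config: θ0=0°, θ1=180°, e=2
t=2 extend(1) ⇒ config: θ0=0°, θ1=180°, e=2
no other 2-command option fits: unique.

extend(1), extend(1)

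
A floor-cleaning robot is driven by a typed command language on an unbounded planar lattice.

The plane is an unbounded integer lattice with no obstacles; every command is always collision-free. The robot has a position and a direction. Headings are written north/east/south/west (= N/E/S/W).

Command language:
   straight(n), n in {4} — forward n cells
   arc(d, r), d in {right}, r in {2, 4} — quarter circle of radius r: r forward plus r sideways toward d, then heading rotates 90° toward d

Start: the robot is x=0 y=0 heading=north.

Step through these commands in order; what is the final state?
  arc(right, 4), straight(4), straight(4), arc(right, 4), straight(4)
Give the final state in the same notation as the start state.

begin: x=0 y=0 heading=north
step 1 (arc(right, 4)): x=4 y=4 heading=east
step 2 (straight(4)): x=8 y=4 heading=east
step 3 (straight(4)): x=12 y=4 heading=east
step 4 (arc(right, 4)): x=16 y=0 heading=south
step 5 (straight(4)): x=16 y=-4 heading=south

x=16 y=-4 heading=south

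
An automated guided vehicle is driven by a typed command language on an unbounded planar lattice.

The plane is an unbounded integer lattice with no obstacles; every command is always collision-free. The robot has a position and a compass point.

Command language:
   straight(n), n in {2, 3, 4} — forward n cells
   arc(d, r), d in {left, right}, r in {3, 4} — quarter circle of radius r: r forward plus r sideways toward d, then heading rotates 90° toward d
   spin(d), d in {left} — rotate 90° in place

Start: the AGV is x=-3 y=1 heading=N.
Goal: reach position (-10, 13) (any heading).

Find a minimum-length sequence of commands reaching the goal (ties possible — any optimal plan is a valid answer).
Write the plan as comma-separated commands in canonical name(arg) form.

straight(2), arc(left, 3), arc(right, 4), straight(3)

initial: x=-3 y=1 heading=N
[1] after straight(2): x=-3 y=3 heading=N
[2] after arc(left, 3): x=-6 y=6 heading=W
[3] after arc(right, 4): x=-10 y=10 heading=N
[4] after straight(3): x=-10 y=13 heading=N
minimal: 4 command(s), checked below 4.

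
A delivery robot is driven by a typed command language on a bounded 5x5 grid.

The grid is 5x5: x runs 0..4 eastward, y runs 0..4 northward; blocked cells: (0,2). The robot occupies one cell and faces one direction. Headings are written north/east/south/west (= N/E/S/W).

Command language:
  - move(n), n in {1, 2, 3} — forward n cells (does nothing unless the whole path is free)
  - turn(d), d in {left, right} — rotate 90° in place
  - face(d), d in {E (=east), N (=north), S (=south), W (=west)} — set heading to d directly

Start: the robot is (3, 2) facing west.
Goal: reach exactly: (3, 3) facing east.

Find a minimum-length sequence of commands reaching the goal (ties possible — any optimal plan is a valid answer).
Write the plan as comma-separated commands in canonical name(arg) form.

turn(right), move(1), turn(right)

initial: (3, 2) facing west
1. turn(right) → (3, 2) facing north
2. move(1) → (3, 3) facing north
3. turn(right) → (3, 3) facing east
minimal: 3 command(s), checked below 3.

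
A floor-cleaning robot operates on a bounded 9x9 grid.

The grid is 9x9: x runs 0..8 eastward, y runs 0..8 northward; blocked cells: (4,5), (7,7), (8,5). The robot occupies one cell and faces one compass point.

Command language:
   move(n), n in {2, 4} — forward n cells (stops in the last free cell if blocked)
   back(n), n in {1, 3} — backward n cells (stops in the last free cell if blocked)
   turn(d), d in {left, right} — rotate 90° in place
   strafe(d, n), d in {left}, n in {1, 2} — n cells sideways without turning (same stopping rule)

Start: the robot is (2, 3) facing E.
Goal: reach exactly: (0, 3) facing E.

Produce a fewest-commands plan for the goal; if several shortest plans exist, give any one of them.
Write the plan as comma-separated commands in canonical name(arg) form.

back(3)

t0: (2, 3) facing E
t=1 back(3) ⇒ (0, 3) facing E
shorter routes all fall short; 1 is best.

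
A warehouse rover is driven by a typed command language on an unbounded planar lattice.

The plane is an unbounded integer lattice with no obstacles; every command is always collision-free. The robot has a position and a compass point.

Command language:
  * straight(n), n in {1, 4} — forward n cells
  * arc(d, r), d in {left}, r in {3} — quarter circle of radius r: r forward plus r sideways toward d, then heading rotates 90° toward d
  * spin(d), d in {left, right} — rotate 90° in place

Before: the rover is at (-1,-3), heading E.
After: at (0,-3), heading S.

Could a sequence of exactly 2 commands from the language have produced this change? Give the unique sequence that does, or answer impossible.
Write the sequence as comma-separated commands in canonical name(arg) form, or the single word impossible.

key: running spin(right) before straight(1) would end elsewhere — order is forced
start: at (-1,-3), heading E
step 1 (straight(1)): at (0,-3), heading E
step 2 (spin(right)): at (0,-3), heading S
no other 2-command option fits: unique.

straight(1), spin(right)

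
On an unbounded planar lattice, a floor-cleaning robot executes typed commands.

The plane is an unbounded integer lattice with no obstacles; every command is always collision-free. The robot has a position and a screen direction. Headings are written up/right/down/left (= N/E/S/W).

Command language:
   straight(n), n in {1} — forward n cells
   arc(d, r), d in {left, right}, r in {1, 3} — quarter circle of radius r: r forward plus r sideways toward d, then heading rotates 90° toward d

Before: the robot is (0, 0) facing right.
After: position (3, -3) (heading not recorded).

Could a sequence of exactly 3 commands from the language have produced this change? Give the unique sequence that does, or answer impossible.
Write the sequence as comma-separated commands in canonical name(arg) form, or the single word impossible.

arc(right, 1), arc(left, 1), arc(right, 1)

start: (0, 0) facing right
1. arc(right, 1) → (1, -1) facing down
2. arc(left, 1) → (2, -2) facing right
3. arc(right, 1) → (3, -3) facing down
no other 3-command option fits: unique.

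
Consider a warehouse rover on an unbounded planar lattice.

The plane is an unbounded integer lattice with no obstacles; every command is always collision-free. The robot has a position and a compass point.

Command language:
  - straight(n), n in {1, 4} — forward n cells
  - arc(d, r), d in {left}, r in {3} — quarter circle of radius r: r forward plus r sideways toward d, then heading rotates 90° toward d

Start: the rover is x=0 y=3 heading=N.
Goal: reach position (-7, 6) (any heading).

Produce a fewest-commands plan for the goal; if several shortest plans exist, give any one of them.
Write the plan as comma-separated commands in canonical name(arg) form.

arc(left, 3), straight(4)

initial: x=0 y=3 heading=N
1. arc(left, 3) → x=-3 y=6 heading=W
2. straight(4) → x=-7 y=6 heading=W
nothing shorter than 2 reaches the goal.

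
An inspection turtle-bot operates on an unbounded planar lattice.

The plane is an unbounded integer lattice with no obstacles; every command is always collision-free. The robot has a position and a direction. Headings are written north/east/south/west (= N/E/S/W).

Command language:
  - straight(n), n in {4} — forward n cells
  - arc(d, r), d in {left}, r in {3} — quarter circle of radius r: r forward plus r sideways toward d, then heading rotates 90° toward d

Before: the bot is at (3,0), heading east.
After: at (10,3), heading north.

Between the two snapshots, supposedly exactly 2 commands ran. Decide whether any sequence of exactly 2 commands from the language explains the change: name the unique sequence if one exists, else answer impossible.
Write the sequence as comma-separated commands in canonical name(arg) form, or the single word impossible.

key: cell and facing (now N) both changed — the 2 commands mix motion and turning
t0: at (3,0), heading east
1. straight(4) → at (7,0), heading east
2. arc(left, 3) → at (10,3), heading north
no other 2-command option fits: unique.

straight(4), arc(left, 3)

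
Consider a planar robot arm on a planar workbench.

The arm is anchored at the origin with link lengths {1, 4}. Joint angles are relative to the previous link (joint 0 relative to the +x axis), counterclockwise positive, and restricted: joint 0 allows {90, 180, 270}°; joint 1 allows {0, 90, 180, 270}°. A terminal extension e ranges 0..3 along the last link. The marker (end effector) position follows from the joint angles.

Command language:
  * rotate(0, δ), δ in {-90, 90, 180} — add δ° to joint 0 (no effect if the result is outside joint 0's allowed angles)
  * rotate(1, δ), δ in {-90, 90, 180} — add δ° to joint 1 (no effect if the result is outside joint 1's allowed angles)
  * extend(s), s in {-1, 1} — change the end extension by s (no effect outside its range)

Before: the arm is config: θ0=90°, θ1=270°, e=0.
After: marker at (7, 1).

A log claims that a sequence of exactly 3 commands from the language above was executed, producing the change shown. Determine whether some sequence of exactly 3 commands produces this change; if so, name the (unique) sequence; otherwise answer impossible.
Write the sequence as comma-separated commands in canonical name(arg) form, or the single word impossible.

initial: config: θ0=90°, θ1=270°, e=0
step 1 (extend(1)): config: θ0=90°, θ1=270°, e=1
step 2 (extend(1)): config: θ0=90°, θ1=270°, e=2
step 3 (extend(1)): config: θ0=90°, θ1=270°, e=3
all 512 alternatives checked — unique.

extend(1), extend(1), extend(1)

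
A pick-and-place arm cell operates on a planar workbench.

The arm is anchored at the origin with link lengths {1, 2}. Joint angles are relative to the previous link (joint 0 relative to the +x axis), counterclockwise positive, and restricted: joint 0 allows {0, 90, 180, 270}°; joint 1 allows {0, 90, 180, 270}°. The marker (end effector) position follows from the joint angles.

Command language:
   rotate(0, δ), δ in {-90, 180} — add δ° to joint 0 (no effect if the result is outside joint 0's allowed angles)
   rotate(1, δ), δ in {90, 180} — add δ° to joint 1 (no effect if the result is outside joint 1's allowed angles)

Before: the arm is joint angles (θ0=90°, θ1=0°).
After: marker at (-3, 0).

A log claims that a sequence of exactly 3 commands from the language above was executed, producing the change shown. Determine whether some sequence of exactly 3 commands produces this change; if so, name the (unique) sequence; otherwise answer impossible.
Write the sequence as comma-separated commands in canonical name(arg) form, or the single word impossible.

rotate(0, -90), rotate(0, -90), rotate(0, -90)

start: joint angles (θ0=90°, θ1=0°)
t=1 rotate(0, -90) ⇒ joint angles (θ0=0°, θ1=0°)
t=2 rotate(0, -90) ⇒ joint angles (θ0=270°, θ1=0°)
t=3 rotate(0, -90) ⇒ joint angles (θ0=180°, θ1=0°)
no other 3-command option fits: unique.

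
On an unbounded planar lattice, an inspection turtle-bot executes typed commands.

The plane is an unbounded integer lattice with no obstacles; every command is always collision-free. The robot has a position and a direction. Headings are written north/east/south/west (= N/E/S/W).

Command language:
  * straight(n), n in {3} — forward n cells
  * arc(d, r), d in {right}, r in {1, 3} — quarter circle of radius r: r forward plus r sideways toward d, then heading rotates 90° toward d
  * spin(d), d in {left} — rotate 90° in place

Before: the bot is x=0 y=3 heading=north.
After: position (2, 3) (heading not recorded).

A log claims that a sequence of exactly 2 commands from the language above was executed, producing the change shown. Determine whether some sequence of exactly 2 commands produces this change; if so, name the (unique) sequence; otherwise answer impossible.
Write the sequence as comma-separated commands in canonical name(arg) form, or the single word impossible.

arc(right, 1), arc(right, 1)

from: x=0 y=3 heading=north
1. arc(right, 1) → x=1 y=4 heading=east
2. arc(right, 1) → x=2 y=3 heading=south
all 16 alternatives checked — unique.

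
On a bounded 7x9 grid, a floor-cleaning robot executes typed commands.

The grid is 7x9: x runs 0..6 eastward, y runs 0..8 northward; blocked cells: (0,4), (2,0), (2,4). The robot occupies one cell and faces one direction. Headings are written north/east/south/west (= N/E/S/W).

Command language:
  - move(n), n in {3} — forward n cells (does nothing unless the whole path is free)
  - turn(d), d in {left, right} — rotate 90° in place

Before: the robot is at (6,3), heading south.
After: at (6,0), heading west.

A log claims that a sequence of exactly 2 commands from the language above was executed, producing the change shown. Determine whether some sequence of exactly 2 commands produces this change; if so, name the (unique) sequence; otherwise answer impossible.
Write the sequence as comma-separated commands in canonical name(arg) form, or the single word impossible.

key: cell and facing (now W) both changed — the 2 commands mix motion and turning
t0: at (6,3), heading south
t=1 move(3) ⇒ at (6,0), heading south
t=2 turn(right) ⇒ at (6,0), heading west
no other 2-command option fits: unique.

move(3), turn(right)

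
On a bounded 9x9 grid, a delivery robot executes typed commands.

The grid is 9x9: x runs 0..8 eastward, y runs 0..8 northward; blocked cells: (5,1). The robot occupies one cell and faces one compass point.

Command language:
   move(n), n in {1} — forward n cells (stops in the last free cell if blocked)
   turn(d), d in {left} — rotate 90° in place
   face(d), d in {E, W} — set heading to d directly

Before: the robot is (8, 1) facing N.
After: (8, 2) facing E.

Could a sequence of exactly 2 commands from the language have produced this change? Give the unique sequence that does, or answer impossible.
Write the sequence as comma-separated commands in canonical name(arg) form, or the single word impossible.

key: order matters: swapping move(1) and face(E) lands elsewhere
from: (8, 1) facing N
1. move(1) → (8, 2) facing N
2. face(E) → (8, 2) facing E
no other 2-command option fits: unique.

move(1), face(E)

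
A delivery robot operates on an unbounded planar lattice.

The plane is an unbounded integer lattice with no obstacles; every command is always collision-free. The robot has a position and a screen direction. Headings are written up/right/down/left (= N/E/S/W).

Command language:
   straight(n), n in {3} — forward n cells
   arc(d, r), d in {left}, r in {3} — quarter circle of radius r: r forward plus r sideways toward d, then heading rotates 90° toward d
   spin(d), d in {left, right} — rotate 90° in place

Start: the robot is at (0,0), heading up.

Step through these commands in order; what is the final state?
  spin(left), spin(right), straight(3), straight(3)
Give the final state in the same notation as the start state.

at (0,6), heading up

initial: at (0,0), heading up
t=1 spin(left) ⇒ at (0,0), heading left
t=2 spin(right) ⇒ at (0,0), heading up
t=3 straight(3) ⇒ at (0,3), heading up
t=4 straight(3) ⇒ at (0,6), heading up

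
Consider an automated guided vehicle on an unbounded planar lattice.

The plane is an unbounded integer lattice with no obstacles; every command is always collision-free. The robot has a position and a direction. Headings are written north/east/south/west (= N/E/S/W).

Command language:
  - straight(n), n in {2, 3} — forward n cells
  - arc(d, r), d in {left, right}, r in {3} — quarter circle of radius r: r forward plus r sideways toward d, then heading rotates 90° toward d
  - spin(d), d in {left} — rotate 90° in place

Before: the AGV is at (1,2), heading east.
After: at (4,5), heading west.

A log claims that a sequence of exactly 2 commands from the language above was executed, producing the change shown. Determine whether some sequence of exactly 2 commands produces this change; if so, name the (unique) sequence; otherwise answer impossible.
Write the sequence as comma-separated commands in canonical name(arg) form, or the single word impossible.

key: running spin(left) before arc(left, 3) would end elsewhere — order is forced
begin: at (1,2), heading east
step 1 (arc(left, 3)): at (4,5), heading north
step 2 (spin(left)): at (4,5), heading west
uniquely the one of 25 2-step routes that fits.

arc(left, 3), spin(left)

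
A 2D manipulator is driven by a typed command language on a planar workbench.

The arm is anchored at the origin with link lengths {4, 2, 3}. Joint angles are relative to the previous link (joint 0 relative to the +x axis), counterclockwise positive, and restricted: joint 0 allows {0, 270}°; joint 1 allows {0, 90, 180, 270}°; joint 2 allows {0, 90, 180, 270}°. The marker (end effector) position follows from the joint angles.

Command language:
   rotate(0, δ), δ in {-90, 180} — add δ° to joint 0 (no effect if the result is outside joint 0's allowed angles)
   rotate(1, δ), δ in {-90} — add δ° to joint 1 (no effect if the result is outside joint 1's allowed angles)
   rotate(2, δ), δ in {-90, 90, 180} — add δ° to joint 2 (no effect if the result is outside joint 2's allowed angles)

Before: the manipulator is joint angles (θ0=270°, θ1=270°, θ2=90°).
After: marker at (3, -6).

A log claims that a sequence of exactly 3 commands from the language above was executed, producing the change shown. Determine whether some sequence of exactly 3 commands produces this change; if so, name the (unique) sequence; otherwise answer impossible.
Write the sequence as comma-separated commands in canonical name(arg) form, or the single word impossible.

rotate(1, -90), rotate(1, -90), rotate(1, -90)

t0: joint angles (θ0=270°, θ1=270°, θ2=90°)
1. rotate(1, -90) → joint angles (θ0=270°, θ1=180°, θ2=90°)
2. rotate(1, -90) → joint angles (θ0=270°, θ1=90°, θ2=90°)
3. rotate(1, -90) → joint angles (θ0=270°, θ1=0°, θ2=90°)
all 216 alternatives checked — unique.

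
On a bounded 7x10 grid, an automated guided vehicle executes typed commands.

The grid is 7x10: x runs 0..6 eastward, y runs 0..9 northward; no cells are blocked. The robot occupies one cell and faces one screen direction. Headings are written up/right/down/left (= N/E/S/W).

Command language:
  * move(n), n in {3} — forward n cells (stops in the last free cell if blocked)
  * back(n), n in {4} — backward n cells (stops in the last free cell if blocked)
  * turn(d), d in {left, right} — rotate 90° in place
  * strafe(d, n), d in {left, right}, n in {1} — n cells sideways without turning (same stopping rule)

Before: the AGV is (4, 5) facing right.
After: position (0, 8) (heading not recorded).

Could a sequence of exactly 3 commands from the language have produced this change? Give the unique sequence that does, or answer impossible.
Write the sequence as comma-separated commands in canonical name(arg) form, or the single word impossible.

key: running move(3) before back(4) would end elsewhere — order is forced
initial: (4, 5) facing right
step 1 (back(4)): (0, 5) facing right
step 2 (turn(left)): (0, 5) facing up
step 3 (move(3)): (0, 8) facing up
no rival 3-sequence matches.

back(4), turn(left), move(3)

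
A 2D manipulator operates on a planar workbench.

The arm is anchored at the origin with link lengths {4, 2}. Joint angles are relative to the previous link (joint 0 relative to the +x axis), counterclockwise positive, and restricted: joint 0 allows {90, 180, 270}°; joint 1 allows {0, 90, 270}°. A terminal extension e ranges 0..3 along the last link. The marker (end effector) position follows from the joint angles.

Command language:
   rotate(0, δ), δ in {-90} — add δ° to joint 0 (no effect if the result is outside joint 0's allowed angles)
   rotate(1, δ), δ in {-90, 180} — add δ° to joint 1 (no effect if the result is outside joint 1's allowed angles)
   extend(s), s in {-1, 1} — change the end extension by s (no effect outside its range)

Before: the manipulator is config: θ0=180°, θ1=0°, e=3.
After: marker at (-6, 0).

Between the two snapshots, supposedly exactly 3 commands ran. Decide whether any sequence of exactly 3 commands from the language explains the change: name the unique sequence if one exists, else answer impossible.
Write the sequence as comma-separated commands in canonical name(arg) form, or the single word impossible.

from: config: θ0=180°, θ1=0°, e=3
t=1 extend(-1) ⇒ config: θ0=180°, θ1=0°, e=2
t=2 extend(-1) ⇒ config: θ0=180°, θ1=0°, e=1
t=3 extend(-1) ⇒ config: θ0=180°, θ1=0°, e=0
no rival 3-sequence matches.

extend(-1), extend(-1), extend(-1)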